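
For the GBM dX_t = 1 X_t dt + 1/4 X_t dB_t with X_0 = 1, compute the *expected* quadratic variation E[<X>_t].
E[<X>_t] = exp(33*t/16)/33 - 1/33

<X>_t = int_0^t ((1/4) * X_s)^2 ds. Taking expectation inside the integral: E[<X>_t] = (1/4)^2 * int_0^t E[X_s^2] ds. For GBM, E[X_s^2] = x_0^2 * exp((2 mu + sigma^2) s). Integrating:
  E[<X>_t] = (1/4)^2 * 1^2 * (exp((2*1 + (1/4)^2) t) - 1) / (2*1 + (1/4)^2)
           = (1/4)^2 * 1^2 * (exp((33/16) t) - 1) / (33/16) = exp(33*t/16)/33 - 1/33.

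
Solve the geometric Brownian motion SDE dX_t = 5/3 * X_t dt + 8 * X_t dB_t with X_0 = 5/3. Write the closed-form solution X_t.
X_t = 5/3 * exp((-91/3) * t + (8) * B_t)

For GBM dX = mu X dt + sigma X dB with X_0 = x_0, apply Itô to Y = log X: dY = (mu - sigma^2/2) dt + sigma dB, so Y_t = log(x_0) + (mu - sigma^2/2) t + sigma B_t and hence X_t = x_0 * exp((mu - sigma^2/2) t + sigma B_t).
With mu = 5/3, sigma = 8, x_0 = 5/3, this gives:
  X_t = 5/3 * exp((-91/3) * t + (8) * B_t).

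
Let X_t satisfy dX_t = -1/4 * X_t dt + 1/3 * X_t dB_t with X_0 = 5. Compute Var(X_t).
Var(X_t) = (25*exp(t/9) - 25)*exp(-t/2)

For GBM dX = mu X dt + sigma X dB with X_0 = x_0, apply Itô to Y = log X: dY = (mu - sigma^2/2) dt + sigma dB, so Y_t = log(x_0) + (mu - sigma^2/2) t + sigma B_t and hence X_t = x_0 * exp((mu - sigma^2/2) t + sigma B_t).
With mu = -1/4, sigma = 1/3, x_0 = 5, this gives:
  X_t = 5 * exp((-11/36) * t + (1/3) * B_t).
Since sigma*B_t ~ Normal(0, sigma^2 t), E[exp(sigma*B_t)] = exp(sigma^2 t / 2); so E[X_t] = x_0 * exp((mu - sigma^2/2) t) * exp(sigma^2 t / 2) = x_0 * exp(mu t) = 5*exp(-t/4).
Var(X_t) = E[X_t^2] - (E[X_t])^2 = x_0^2 * exp(2 mu t) * (exp(sigma^2 t) - 1) = (25*exp(t/9) - 25)*exp(-t/2).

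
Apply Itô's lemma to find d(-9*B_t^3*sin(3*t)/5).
d(-9*B_t^3*sin(3*t)/5) = (-27*B_t*(B_t^2*cos(3*t) + sin(3*t))/5) dt + (-27*B_t^2*sin(3*t)/5) dB_t

Itô's formula for f(t, x): d f(t, B_t) = (f_t + (1/2) f_xx) dt + f_x dB_t. Compute partials of f(t, x) = -9*x^3*sin(3*t)/5:
  f_t(t,x)  = -27*x^3*cos(3*t)/5
  f_x(t,x)  = -27*x^2*sin(3*t)/5
  f_xx(t,x) = -54*x*sin(3*t)/5
Assemble drift = f_t + (1/2) f_xx = -27*x*(x^2*cos(3*t) + sin(3*t))/5 and diffusion = f_x = -27*x^2*sin(3*t)/5. Substituting x = B_t:
  d(-9*B_t^3*sin(3*t)/5) = (-27*B_t*(B_t^2*cos(3*t) + sin(3*t))/5) dt + (-27*B_t^2*sin(3*t)/5) dB_t.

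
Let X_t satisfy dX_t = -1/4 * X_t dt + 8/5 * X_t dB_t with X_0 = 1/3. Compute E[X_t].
E[X_t] = exp(-t/4)/3

For GBM dX = mu X dt + sigma X dB with X_0 = x_0, apply Itô to Y = log X: dY = (mu - sigma^2/2) dt + sigma dB, so Y_t = log(x_0) + (mu - sigma^2/2) t + sigma B_t and hence X_t = x_0 * exp((mu - sigma^2/2) t + sigma B_t).
With mu = -1/4, sigma = 8/5, x_0 = 1/3, this gives:
  X_t = 1/3 * exp((-153/100) * t + (8/5) * B_t).
Since sigma*B_t ~ Normal(0, sigma^2 t), E[exp(sigma*B_t)] = exp(sigma^2 t / 2); so E[X_t] = x_0 * exp((mu - sigma^2/2) t) * exp(sigma^2 t / 2) = x_0 * exp(mu t) = exp(-t/4)/3.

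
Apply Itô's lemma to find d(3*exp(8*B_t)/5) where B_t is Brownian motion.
d(3*exp(8*B_t)/5) = (96*exp(8*B_t)/5) dt + (24*exp(8*B_t)/5) dB_t

Itô's formula for f(B_t) gives d f(B_t) = f'(B_t) dB_t + (1/2) f''(B_t) dt. Compute derivatives of f(x) = 3*exp(8*x)/5:
  f'(x)  = 24*exp(8*x)/5
  f''(x) = 192*exp(8*x)/5
Substitute x = B_t and multiply the f'' term by 1/2:
  drift     = (1/2) * (192*exp(8*x)/5) evaluated at B_t = 96*exp(8*B_t)/5
  diffusion = (24*exp(8*x)/5) evaluated at B_t = 24*exp(8*B_t)/5
Therefore d(3*exp(8*B_t)/5) = (96*exp(8*B_t)/5) dt + (24*exp(8*B_t)/5) dB_t.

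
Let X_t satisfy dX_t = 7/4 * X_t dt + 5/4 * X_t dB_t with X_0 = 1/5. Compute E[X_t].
E[X_t] = exp(7*t/4)/5

For GBM dX = mu X dt + sigma X dB with X_0 = x_0, apply Itô to Y = log X: dY = (mu - sigma^2/2) dt + sigma dB, so Y_t = log(x_0) + (mu - sigma^2/2) t + sigma B_t and hence X_t = x_0 * exp((mu - sigma^2/2) t + sigma B_t).
With mu = 7/4, sigma = 5/4, x_0 = 1/5, this gives:
  X_t = 1/5 * exp((31/32) * t + (5/4) * B_t).
Since sigma*B_t ~ Normal(0, sigma^2 t), E[exp(sigma*B_t)] = exp(sigma^2 t / 2); so E[X_t] = x_0 * exp((mu - sigma^2/2) t) * exp(sigma^2 t / 2) = x_0 * exp(mu t) = exp(7*t/4)/5.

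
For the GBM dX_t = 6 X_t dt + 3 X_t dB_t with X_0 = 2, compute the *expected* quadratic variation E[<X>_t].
E[<X>_t] = 12*exp(21*t)/7 - 12/7

<X>_t = int_0^t (3 * X_s)^2 ds. Taking expectation inside the integral: E[<X>_t] = 3^2 * int_0^t E[X_s^2] ds. For GBM, E[X_s^2] = x_0^2 * exp((2 mu + sigma^2) s). Integrating:
  E[<X>_t] = 3^2 * 2^2 * (exp((2*6 + 3^2) t) - 1) / (2*6 + 3^2)
           = 3^2 * 2^2 * (exp(21 t) - 1) / 21 = 12*exp(21*t)/7 - 12/7.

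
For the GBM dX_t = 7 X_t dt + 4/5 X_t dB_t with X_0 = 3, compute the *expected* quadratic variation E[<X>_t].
E[<X>_t] = 24*exp(366*t/25)/61 - 24/61

<X>_t = int_0^t ((4/5) * X_s)^2 ds. Taking expectation inside the integral: E[<X>_t] = (4/5)^2 * int_0^t E[X_s^2] ds. For GBM, E[X_s^2] = x_0^2 * exp((2 mu + sigma^2) s). Integrating:
  E[<X>_t] = (4/5)^2 * 3^2 * (exp((2*7 + (4/5)^2) t) - 1) / (2*7 + (4/5)^2)
           = (4/5)^2 * 3^2 * (exp((366/25) t) - 1) / (366/25) = 24*exp(366*t/25)/61 - 24/61.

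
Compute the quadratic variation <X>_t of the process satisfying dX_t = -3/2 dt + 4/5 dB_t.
<X>_t = 16*t/25

For an Itô process dX_t = a(t) dt + b(t) dB_t, the quadratic variation is <X>_t = int_0^t b(s)^2 ds (the drift term does not contribute). Here b(s) = 4/5, so
  b(s)^2 = 16/25.
Integrating from 0 to t:
  <X>_t = int_0^t (16/25) ds = 16*t/25.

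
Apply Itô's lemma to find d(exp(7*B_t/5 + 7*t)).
d(exp(7*B_t/5 + 7*t)) = (399*exp(7*B_t/5 + 7*t)/50) dt + (7*exp(7*B_t/5 + 7*t)/5) dB_t

Itô's formula for f(t, x): d f(t, B_t) = (f_t + (1/2) f_xx) dt + f_x dB_t. Compute partials of f(t, x) = exp(7*t + 7*x/5):
  f_t(t,x)  = 7*exp(7*t + 7*x/5)
  f_x(t,x)  = 7*exp(7*t + 7*x/5)/5
  f_xx(t,x) = 49*exp(7*t + 7*x/5)/25
Assemble drift = f_t + (1/2) f_xx = 399*exp(7*t + 7*x/5)/50 and diffusion = f_x = 7*exp(7*t + 7*x/5)/5. Substituting x = B_t:
  d(exp(7*B_t/5 + 7*t)) = (399*exp(7*B_t/5 + 7*t)/50) dt + (7*exp(7*B_t/5 + 7*t)/5) dB_t.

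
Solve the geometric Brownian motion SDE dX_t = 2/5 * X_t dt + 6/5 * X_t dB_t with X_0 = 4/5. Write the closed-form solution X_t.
X_t = 4/5 * exp((-8/25) * t + (6/5) * B_t)

For GBM dX = mu X dt + sigma X dB with X_0 = x_0, apply Itô to Y = log X: dY = (mu - sigma^2/2) dt + sigma dB, so Y_t = log(x_0) + (mu - sigma^2/2) t + sigma B_t and hence X_t = x_0 * exp((mu - sigma^2/2) t + sigma B_t).
With mu = 2/5, sigma = 6/5, x_0 = 4/5, this gives:
  X_t = 4/5 * exp((-8/25) * t + (6/5) * B_t).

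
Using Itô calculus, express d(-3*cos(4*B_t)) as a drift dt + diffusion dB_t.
d(-3*cos(4*B_t)) = (24*cos(4*B_t)) dt + (12*sin(4*B_t)) dB_t

Itô's formula for f(B_t) gives d f(B_t) = f'(B_t) dB_t + (1/2) f''(B_t) dt. Compute derivatives of f(x) = -3*cos(4*x):
  f'(x)  = 12*sin(4*x)
  f''(x) = 48*cos(4*x)
Substitute x = B_t and multiply the f'' term by 1/2:
  drift     = (1/2) * (48*cos(4*x)) evaluated at B_t = 24*cos(4*B_t)
  diffusion = (12*sin(4*x)) evaluated at B_t = 12*sin(4*B_t)
Therefore d(-3*cos(4*B_t)) = (24*cos(4*B_t)) dt + (12*sin(4*B_t)) dB_t.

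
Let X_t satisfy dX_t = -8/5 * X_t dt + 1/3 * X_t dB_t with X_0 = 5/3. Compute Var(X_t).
Var(X_t) = (25*exp(t/9) - 25)*exp(-16*t/5)/9

For GBM dX = mu X dt + sigma X dB with X_0 = x_0, apply Itô to Y = log X: dY = (mu - sigma^2/2) dt + sigma dB, so Y_t = log(x_0) + (mu - sigma^2/2) t + sigma B_t and hence X_t = x_0 * exp((mu - sigma^2/2) t + sigma B_t).
With mu = -8/5, sigma = 1/3, x_0 = 5/3, this gives:
  X_t = 5/3 * exp((-149/90) * t + (1/3) * B_t).
Since sigma*B_t ~ Normal(0, sigma^2 t), E[exp(sigma*B_t)] = exp(sigma^2 t / 2); so E[X_t] = x_0 * exp((mu - sigma^2/2) t) * exp(sigma^2 t / 2) = x_0 * exp(mu t) = 5*exp(-8*t/5)/3.
Var(X_t) = E[X_t^2] - (E[X_t])^2 = x_0^2 * exp(2 mu t) * (exp(sigma^2 t) - 1) = (25*exp(t/9) - 25)*exp(-16*t/5)/9.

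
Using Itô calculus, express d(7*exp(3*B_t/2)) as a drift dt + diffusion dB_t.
d(7*exp(3*B_t/2)) = (63*exp(3*B_t/2)/8) dt + (21*exp(3*B_t/2)/2) dB_t

Itô's formula for f(B_t) gives d f(B_t) = f'(B_t) dB_t + (1/2) f''(B_t) dt. Compute derivatives of f(x) = 7*exp(3*x/2):
  f'(x)  = 21*exp(3*x/2)/2
  f''(x) = 63*exp(3*x/2)/4
Substitute x = B_t and multiply the f'' term by 1/2:
  drift     = (1/2) * (63*exp(3*x/2)/4) evaluated at B_t = 63*exp(3*B_t/2)/8
  diffusion = (21*exp(3*x/2)/2) evaluated at B_t = 21*exp(3*B_t/2)/2
Therefore d(7*exp(3*B_t/2)) = (63*exp(3*B_t/2)/8) dt + (21*exp(3*B_t/2)/2) dB_t.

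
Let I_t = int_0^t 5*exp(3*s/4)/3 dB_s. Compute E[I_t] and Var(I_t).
E[I_t] = 0; Var(I_t) = 50*exp(3*t/2)/27 - 50/27

The Itô integral of a deterministic integrand f(s) has mean 0 because each increment f(s) * (B_{s+ds} - B_s) has mean 0. By the Itô isometry:
  Var( int_0^t f(s) dB_s ) = E[ (int_0^t f(s) dB_s)^2 ] = int_0^t f(s)^2 ds.
Here f(s) = 5*exp(3*s/4)/3, so f(s)^2 = 25*exp(3*s/2)/9. Integrate:
  int_0^t (25*exp(3*s/2)/9) ds = 50*exp(3*t/2)/27 - 50/27.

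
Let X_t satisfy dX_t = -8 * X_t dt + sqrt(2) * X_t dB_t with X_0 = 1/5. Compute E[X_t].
E[X_t] = exp(-8*t)/5

For GBM dX = mu X dt + sigma X dB with X_0 = x_0, apply Itô to Y = log X: dY = (mu - sigma^2/2) dt + sigma dB, so Y_t = log(x_0) + (mu - sigma^2/2) t + sigma B_t and hence X_t = x_0 * exp((mu - sigma^2/2) t + sigma B_t).
With mu = -8, sigma = sqrt(2), x_0 = 1/5, this gives:
  X_t = 1/5 * exp((-9) * t + (sqrt(2)) * B_t).
Since sigma*B_t ~ Normal(0, sigma^2 t), E[exp(sigma*B_t)] = exp(sigma^2 t / 2); so E[X_t] = x_0 * exp((mu - sigma^2/2) t) * exp(sigma^2 t / 2) = x_0 * exp(mu t) = exp(-8*t)/5.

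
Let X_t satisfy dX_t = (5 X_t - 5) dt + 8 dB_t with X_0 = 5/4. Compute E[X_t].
E[X_t] = exp(5*t)/4 + 1

Taking expectations and using E[dB_t] = 0, the mean m(t) = E[X_t] satisfies the ODE m'(t) = a m(t) + b with m(0) = x_0. With a = 5, b = -5, x_0 = 5/4, the solution is
  m(t) = x_0 * exp(a t) + (b/a) * (exp(a t) - 1)
       = (5/4) * exp(5 t) + ((-5)/5) * (exp(5 t) - 1)
       = exp(5*t)/4 + 1.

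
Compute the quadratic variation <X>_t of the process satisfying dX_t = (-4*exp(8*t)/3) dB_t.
<X>_t = exp(16*t)/9 - 1/9

For an Itô process dX_t = a(t) dt + b(t) dB_t, the quadratic variation is <X>_t = int_0^t b(s)^2 ds (the drift term does not contribute). Here b(s) = -4*exp(8*s)/3, so
  b(s)^2 = 16*exp(16*s)/9.
Integrating from 0 to t:
  <X>_t = int_0^t (16*exp(16*s)/9) ds = exp(16*t)/9 - 1/9.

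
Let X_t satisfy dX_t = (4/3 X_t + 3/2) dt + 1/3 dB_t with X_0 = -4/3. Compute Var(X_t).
Var(X_t) = exp(8*t/3)/24 - 1/24

The variance V(t) = Var(X_t) satisfies V'(t) = 2 a V(t) + c^2 with V(0) = 0 (drift coefficient is linear in X, diffusion is constant). With a = 4/3, c = 1/3, the solution is
  V(t) = (c^2 / (2 a)) * (exp(2 a t) - 1)
       = ((1/3)^2 / (2*(4/3))) * (exp((8/3) t) - 1)
       = exp(8*t/3)/24 - 1/24.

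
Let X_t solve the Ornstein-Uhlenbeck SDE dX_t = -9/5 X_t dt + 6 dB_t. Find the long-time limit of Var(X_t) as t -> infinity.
lim Var(X_t) = 10

The OU SDE dX = -theta X dt + sigma dB admits the integrating factor exp(theta t): d(exp(theta t) X_t) = sigma exp(theta t) dB_t. Integrating from 0 to t gives X_t = x_0 * exp(-theta t) + sigma * int_0^t exp(-theta (t-s)) dB_s for any initial x_0. The Itô integral has variance (by the Itô isometry) sigma^2 * int_0^t exp(-2 theta (t - s)) ds = sigma^2 * (1 - exp(-2 theta t)) / (2 theta), independent of x_0.
With theta = 9/5, sigma = 6:
  Var(X_t) = (6)^2 * (1 - exp(-2*9/5 t)) / (2 * 9/5) = 10 - 10*exp(-18*t/5).
As t -> infinity, exp(-2*9/5 t) -> 0, so the stationary variance is sigma^2 / (2 theta) = 10.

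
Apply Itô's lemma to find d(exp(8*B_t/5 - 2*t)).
d(exp(8*B_t/5 - 2*t)) = (-18*exp(8*B_t/5 - 2*t)/25) dt + (8*exp(8*B_t/5 - 2*t)/5) dB_t

Itô's formula for f(t, x): d f(t, B_t) = (f_t + (1/2) f_xx) dt + f_x dB_t. Compute partials of f(t, x) = exp(-2*t + 8*x/5):
  f_t(t,x)  = -2*exp(-2*t + 8*x/5)
  f_x(t,x)  = 8*exp(-2*t + 8*x/5)/5
  f_xx(t,x) = 64*exp(-2*t + 8*x/5)/25
Assemble drift = f_t + (1/2) f_xx = -18*exp(-2*t + 8*x/5)/25 and diffusion = f_x = 8*exp(-2*t + 8*x/5)/5. Substituting x = B_t:
  d(exp(8*B_t/5 - 2*t)) = (-18*exp(8*B_t/5 - 2*t)/25) dt + (8*exp(8*B_t/5 - 2*t)/5) dB_t.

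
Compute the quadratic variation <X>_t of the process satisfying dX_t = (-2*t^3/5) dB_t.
<X>_t = 4*t^7/175

For an Itô process dX_t = a(t) dt + b(t) dB_t, the quadratic variation is <X>_t = int_0^t b(s)^2 ds (the drift term does not contribute). Here b(s) = -2*s^3/5, so
  b(s)^2 = 4*s^6/25.
Integrating from 0 to t:
  <X>_t = int_0^t (4*s^6/25) ds = 4*t^7/175.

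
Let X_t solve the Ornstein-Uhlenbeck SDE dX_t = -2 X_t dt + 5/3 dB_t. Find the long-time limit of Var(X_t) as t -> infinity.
lim Var(X_t) = 25/36

The OU SDE dX = -theta X dt + sigma dB admits the integrating factor exp(theta t): d(exp(theta t) X_t) = sigma exp(theta t) dB_t. Integrating from 0 to t gives X_t = x_0 * exp(-theta t) + sigma * int_0^t exp(-theta (t-s)) dB_s for any initial x_0. The Itô integral has variance (by the Itô isometry) sigma^2 * int_0^t exp(-2 theta (t - s)) ds = sigma^2 * (1 - exp(-2 theta t)) / (2 theta), independent of x_0.
With theta = 2, sigma = 5/3:
  Var(X_t) = (5/3)^2 * (1 - exp(-2*2 t)) / (2 * 2) = 25/36 - 25*exp(-4*t)/36.
As t -> infinity, exp(-2*2 t) -> 0, so the stationary variance is sigma^2 / (2 theta) = 25/36.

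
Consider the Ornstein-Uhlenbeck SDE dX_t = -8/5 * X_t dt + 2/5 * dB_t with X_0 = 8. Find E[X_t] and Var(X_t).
E[X_t] = 8*exp(-8*t/5); Var(X_t) = 1/20 - exp(-16*t/5)/20

The OU SDE dX = -theta X dt + sigma dB admits the integrating factor exp(theta t): d(exp(theta t) X_t) = sigma exp(theta t) dB_t. Integrating from 0 to t:
  X_t = x_0 * exp(-theta t) + sigma * int_0^t exp(-theta (t-s)) dB_s.
The Itô integral has mean 0 and (by the Itô isometry) variance sigma^2 * int_0^t exp(-2 theta (t - s)) ds = sigma^2 * (1 - exp(-2 theta t)) / (2 theta).
With theta = 8/5, sigma = 2/5, x_0 = 8:
  E[X_t] = 8 * exp(-8/5 t) = 8*exp(-8*t/5)
  Var(X_t) = (2/5)^2 * (1 - exp(-2*8/5 t)) / (2 * 8/5) = 1/20 - exp(-16*t/5)/20.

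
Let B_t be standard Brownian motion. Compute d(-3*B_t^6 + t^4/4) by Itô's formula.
d(-3*B_t^6 + t^4/4) = (-45*B_t^4 + t^3) dt + (-18*B_t^5) dB_t

Itô's formula for f(t, x): d f(t, B_t) = (f_t + (1/2) f_xx) dt + f_x dB_t. Compute partials of f(t, x) = t^4/4 - 3*x^6:
  f_t(t,x)  = t^3
  f_x(t,x)  = -18*x^5
  f_xx(t,x) = -90*x^4
Assemble drift = f_t + (1/2) f_xx = t^3 - 45*x^4 and diffusion = f_x = -18*x^5. Substituting x = B_t:
  d(-3*B_t^6 + t^4/4) = (-45*B_t^4 + t^3) dt + (-18*B_t^5) dB_t.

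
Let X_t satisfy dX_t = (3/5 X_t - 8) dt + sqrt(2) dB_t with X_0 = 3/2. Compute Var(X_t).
Var(X_t) = 5*exp(6*t/5)/3 - 5/3

The variance V(t) = Var(X_t) satisfies V'(t) = 2 a V(t) + c^2 with V(0) = 0 (drift coefficient is linear in X, diffusion is constant). With a = 3/5, c = sqrt(2), the solution is
  V(t) = (c^2 / (2 a)) * (exp(2 a t) - 1)
       = (sqrt(2)^2 / (2*(3/5))) * (exp((6/5) t) - 1)
       = 5*exp(6*t/5)/3 - 5/3.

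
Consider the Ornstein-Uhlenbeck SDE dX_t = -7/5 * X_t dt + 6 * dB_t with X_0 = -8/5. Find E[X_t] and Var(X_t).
E[X_t] = -8*exp(-7*t/5)/5; Var(X_t) = 90/7 - 90*exp(-14*t/5)/7

The OU SDE dX = -theta X dt + sigma dB admits the integrating factor exp(theta t): d(exp(theta t) X_t) = sigma exp(theta t) dB_t. Integrating from 0 to t:
  X_t = x_0 * exp(-theta t) + sigma * int_0^t exp(-theta (t-s)) dB_s.
The Itô integral has mean 0 and (by the Itô isometry) variance sigma^2 * int_0^t exp(-2 theta (t - s)) ds = sigma^2 * (1 - exp(-2 theta t)) / (2 theta).
With theta = 7/5, sigma = 6, x_0 = -8/5:
  E[X_t] = -8/5 * exp(-7/5 t) = -8*exp(-7*t/5)/5
  Var(X_t) = (6)^2 * (1 - exp(-2*7/5 t)) / (2 * 7/5) = 90/7 - 90*exp(-14*t/5)/7.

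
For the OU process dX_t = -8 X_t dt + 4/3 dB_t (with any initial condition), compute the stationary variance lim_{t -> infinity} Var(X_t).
lim Var(X_t) = 1/9

The OU SDE dX = -theta X dt + sigma dB admits the integrating factor exp(theta t): d(exp(theta t) X_t) = sigma exp(theta t) dB_t. Integrating from 0 to t gives X_t = x_0 * exp(-theta t) + sigma * int_0^t exp(-theta (t-s)) dB_s for any initial x_0. The Itô integral has variance (by the Itô isometry) sigma^2 * int_0^t exp(-2 theta (t - s)) ds = sigma^2 * (1 - exp(-2 theta t)) / (2 theta), independent of x_0.
With theta = 8, sigma = 4/3:
  Var(X_t) = (4/3)^2 * (1 - exp(-2*8 t)) / (2 * 8) = 1/9 - exp(-16*t)/9.
As t -> infinity, exp(-2*8 t) -> 0, so the stationary variance is sigma^2 / (2 theta) = 1/9.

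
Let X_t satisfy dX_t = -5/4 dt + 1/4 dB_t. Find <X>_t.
<X>_t = t/16

For an Itô process dX_t = a(t) dt + b(t) dB_t, the quadratic variation is <X>_t = int_0^t b(s)^2 ds (the drift term does not contribute). Here b(s) = 1/4, so
  b(s)^2 = 1/16.
Integrating from 0 to t:
  <X>_t = int_0^t (1/16) ds = t/16.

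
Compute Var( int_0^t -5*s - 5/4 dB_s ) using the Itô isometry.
Var = 25*t*(16*t^2 + 12*t + 3)/48

The Itô integral of a deterministic integrand f(s) has mean 0 because each increment f(s) * (B_{s+ds} - B_s) has mean 0. By the Itô isometry:
  Var( int_0^t f(s) dB_s ) = E[ (int_0^t f(s) dB_s)^2 ] = int_0^t f(s)^2 ds.
Here f(s) = -5*s - 5/4, so f(s)^2 = 25*(4*s + 1)^2/16. Integrate:
  int_0^t (25*(4*s + 1)^2/16) ds = 25*t*(16*t^2 + 12*t + 3)/48.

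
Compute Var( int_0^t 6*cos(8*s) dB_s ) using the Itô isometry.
Var = 18*t + 9*sin(8*t)*cos(8*t)/4

The Itô integral of a deterministic integrand f(s) has mean 0 because each increment f(s) * (B_{s+ds} - B_s) has mean 0. By the Itô isometry:
  Var( int_0^t f(s) dB_s ) = E[ (int_0^t f(s) dB_s)^2 ] = int_0^t f(s)^2 ds.
Here f(s) = 6*cos(8*s), so f(s)^2 = 36*cos(8*s)^2. Integrate:
  int_0^t (36*cos(8*s)^2) ds = 18*t + 9*sin(8*t)*cos(8*t)/4.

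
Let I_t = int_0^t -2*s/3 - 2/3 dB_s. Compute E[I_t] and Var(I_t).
E[I_t] = 0; Var(I_t) = 4*t*(t^2 + 3*t + 3)/27

The Itô integral of a deterministic integrand f(s) has mean 0 because each increment f(s) * (B_{s+ds} - B_s) has mean 0. By the Itô isometry:
  Var( int_0^t f(s) dB_s ) = E[ (int_0^t f(s) dB_s)^2 ] = int_0^t f(s)^2 ds.
Here f(s) = -2*s/3 - 2/3, so f(s)^2 = 4*(s + 1)^2/9. Integrate:
  int_0^t (4*(s + 1)^2/9) ds = 4*t*(t^2 + 3*t + 3)/27.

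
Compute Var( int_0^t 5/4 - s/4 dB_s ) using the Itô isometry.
Var = t*(t^2 - 15*t + 75)/48

The Itô integral of a deterministic integrand f(s) has mean 0 because each increment f(s) * (B_{s+ds} - B_s) has mean 0. By the Itô isometry:
  Var( int_0^t f(s) dB_s ) = E[ (int_0^t f(s) dB_s)^2 ] = int_0^t f(s)^2 ds.
Here f(s) = 5/4 - s/4, so f(s)^2 = (s - 5)^2/16. Integrate:
  int_0^t ((s - 5)^2/16) ds = t*(t^2 - 15*t + 75)/48.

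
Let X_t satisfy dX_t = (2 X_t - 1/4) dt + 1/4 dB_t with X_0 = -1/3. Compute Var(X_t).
Var(X_t) = exp(4*t)/64 - 1/64

The variance V(t) = Var(X_t) satisfies V'(t) = 2 a V(t) + c^2 with V(0) = 0 (drift coefficient is linear in X, diffusion is constant). With a = 2, c = 1/4, the solution is
  V(t) = (c^2 / (2 a)) * (exp(2 a t) - 1)
       = ((1/4)^2 / (2*2)) * (exp(4 t) - 1)
       = exp(4*t)/64 - 1/64.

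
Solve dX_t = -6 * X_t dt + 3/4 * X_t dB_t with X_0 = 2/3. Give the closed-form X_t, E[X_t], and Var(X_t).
X_t = 2/3 * exp((-201/32) t + (3/4) B_t); E[X_t] = 2*exp(-6*t)/3; Var(X_t) = (4*exp(9*t/16) - 4)*exp(-12*t)/9

For GBM dX = mu X dt + sigma X dB with X_0 = x_0, apply Itô to Y = log X: dY = (mu - sigma^2/2) dt + sigma dB, so Y_t = log(x_0) + (mu - sigma^2/2) t + sigma B_t and hence X_t = x_0 * exp((mu - sigma^2/2) t + sigma B_t).
With mu = -6, sigma = 3/4, x_0 = 2/3, this gives:
  X_t = 2/3 * exp((-201/32) * t + (3/4) * B_t).
Since sigma*B_t ~ Normal(0, sigma^2 t), E[exp(sigma*B_t)] = exp(sigma^2 t / 2); so E[X_t] = x_0 * exp((mu - sigma^2/2) t) * exp(sigma^2 t / 2) = x_0 * exp(mu t) = 2*exp(-6*t)/3.
Var(X_t) = E[X_t^2] - (E[X_t])^2 = x_0^2 * exp(2 mu t) * (exp(sigma^2 t) - 1) = (4*exp(9*t/16) - 4)*exp(-12*t)/9.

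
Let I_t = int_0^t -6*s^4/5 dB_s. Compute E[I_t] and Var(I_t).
E[I_t] = 0; Var(I_t) = 4*t^9/25

The Itô integral of a deterministic integrand f(s) has mean 0 because each increment f(s) * (B_{s+ds} - B_s) has mean 0. By the Itô isometry:
  Var( int_0^t f(s) dB_s ) = E[ (int_0^t f(s) dB_s)^2 ] = int_0^t f(s)^2 ds.
Here f(s) = -6*s^4/5, so f(s)^2 = 36*s^8/25. Integrate:
  int_0^t (36*s^8/25) ds = 4*t^9/25.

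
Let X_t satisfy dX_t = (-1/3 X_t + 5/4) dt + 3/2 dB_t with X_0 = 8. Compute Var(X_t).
Var(X_t) = 27/8 - 27*exp(-2*t/3)/8

The variance V(t) = Var(X_t) satisfies V'(t) = 2 a V(t) + c^2 with V(0) = 0 (drift coefficient is linear in X, diffusion is constant). With a = -1/3, c = 3/2, the solution is
  V(t) = (c^2 / (2 a)) * (exp(2 a t) - 1)
       = ((3/2)^2 / (2*(-1/3))) * (exp((-2/3) t) - 1)
       = 27/8 - 27*exp(-2*t/3)/8.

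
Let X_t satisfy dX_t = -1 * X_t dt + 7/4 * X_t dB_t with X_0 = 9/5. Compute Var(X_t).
Var(X_t) = (81*exp(49*t/16) - 81)*exp(-2*t)/25

For GBM dX = mu X dt + sigma X dB with X_0 = x_0, apply Itô to Y = log X: dY = (mu - sigma^2/2) dt + sigma dB, so Y_t = log(x_0) + (mu - sigma^2/2) t + sigma B_t and hence X_t = x_0 * exp((mu - sigma^2/2) t + sigma B_t).
With mu = -1, sigma = 7/4, x_0 = 9/5, this gives:
  X_t = 9/5 * exp((-81/32) * t + (7/4) * B_t).
Since sigma*B_t ~ Normal(0, sigma^2 t), E[exp(sigma*B_t)] = exp(sigma^2 t / 2); so E[X_t] = x_0 * exp((mu - sigma^2/2) t) * exp(sigma^2 t / 2) = x_0 * exp(mu t) = 9*exp(-t)/5.
Var(X_t) = E[X_t^2] - (E[X_t])^2 = x_0^2 * exp(2 mu t) * (exp(sigma^2 t) - 1) = (81*exp(49*t/16) - 81)*exp(-2*t)/25.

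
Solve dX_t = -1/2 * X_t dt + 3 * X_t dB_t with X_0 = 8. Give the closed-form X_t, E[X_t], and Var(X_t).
X_t = 8 * exp((-5) t + (3) B_t); E[X_t] = 8*exp(-t/2); Var(X_t) = (64*exp(9*t) - 64)*exp(-t)

For GBM dX = mu X dt + sigma X dB with X_0 = x_0, apply Itô to Y = log X: dY = (mu - sigma^2/2) dt + sigma dB, so Y_t = log(x_0) + (mu - sigma^2/2) t + sigma B_t and hence X_t = x_0 * exp((mu - sigma^2/2) t + sigma B_t).
With mu = -1/2, sigma = 3, x_0 = 8, this gives:
  X_t = 8 * exp((-5) * t + (3) * B_t).
Since sigma*B_t ~ Normal(0, sigma^2 t), E[exp(sigma*B_t)] = exp(sigma^2 t / 2); so E[X_t] = x_0 * exp((mu - sigma^2/2) t) * exp(sigma^2 t / 2) = x_0 * exp(mu t) = 8*exp(-t/2).
Var(X_t) = E[X_t^2] - (E[X_t])^2 = x_0^2 * exp(2 mu t) * (exp(sigma^2 t) - 1) = (64*exp(9*t) - 64)*exp(-t).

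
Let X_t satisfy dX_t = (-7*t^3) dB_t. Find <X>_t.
<X>_t = 7*t^7

For an Itô process dX_t = a(t) dt + b(t) dB_t, the quadratic variation is <X>_t = int_0^t b(s)^2 ds (the drift term does not contribute). Here b(s) = -7*s^3, so
  b(s)^2 = 49*s^6.
Integrating from 0 to t:
  <X>_t = int_0^t (49*s^6) ds = 7*t^7.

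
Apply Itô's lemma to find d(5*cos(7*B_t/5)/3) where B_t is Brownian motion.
d(5*cos(7*B_t/5)/3) = (-49*cos(7*B_t/5)/30) dt + (-7*sin(7*B_t/5)/3) dB_t

Itô's formula for f(B_t) gives d f(B_t) = f'(B_t) dB_t + (1/2) f''(B_t) dt. Compute derivatives of f(x) = 5*cos(7*x/5)/3:
  f'(x)  = -7*sin(7*x/5)/3
  f''(x) = -49*cos(7*x/5)/15
Substitute x = B_t and multiply the f'' term by 1/2:
  drift     = (1/2) * (-49*cos(7*x/5)/15) evaluated at B_t = -49*cos(7*B_t/5)/30
  diffusion = (-7*sin(7*x/5)/3) evaluated at B_t = -7*sin(7*B_t/5)/3
Therefore d(5*cos(7*B_t/5)/3) = (-49*cos(7*B_t/5)/30) dt + (-7*sin(7*B_t/5)/3) dB_t.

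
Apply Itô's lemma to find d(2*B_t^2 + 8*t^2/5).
d(2*B_t^2 + 8*t^2/5) = (16*t/5 + 2) dt + (4*B_t) dB_t

Itô's formula for f(t, x): d f(t, B_t) = (f_t + (1/2) f_xx) dt + f_x dB_t. Compute partials of f(t, x) = 8*t^2/5 + 2*x^2:
  f_t(t,x)  = 16*t/5
  f_x(t,x)  = 4*x
  f_xx(t,x) = 4
Assemble drift = f_t + (1/2) f_xx = 16*t/5 + 2 and diffusion = f_x = 4*x. Substituting x = B_t:
  d(2*B_t^2 + 8*t^2/5) = (16*t/5 + 2) dt + (4*B_t) dB_t.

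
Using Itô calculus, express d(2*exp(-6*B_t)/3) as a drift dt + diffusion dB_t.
d(2*exp(-6*B_t)/3) = (12*exp(-6*B_t)) dt + (-4*exp(-6*B_t)) dB_t

Itô's formula for f(B_t) gives d f(B_t) = f'(B_t) dB_t + (1/2) f''(B_t) dt. Compute derivatives of f(x) = 2*exp(-6*x)/3:
  f'(x)  = -4*exp(-6*x)
  f''(x) = 24*exp(-6*x)
Substitute x = B_t and multiply the f'' term by 1/2:
  drift     = (1/2) * (24*exp(-6*x)) evaluated at B_t = 12*exp(-6*B_t)
  diffusion = (-4*exp(-6*x)) evaluated at B_t = -4*exp(-6*B_t)
Therefore d(2*exp(-6*B_t)/3) = (12*exp(-6*B_t)) dt + (-4*exp(-6*B_t)) dB_t.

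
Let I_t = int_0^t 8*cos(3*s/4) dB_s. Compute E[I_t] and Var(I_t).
E[I_t] = 0; Var(I_t) = 32*t + 64*sin(3*t/2)/3

The Itô integral of a deterministic integrand f(s) has mean 0 because each increment f(s) * (B_{s+ds} - B_s) has mean 0. By the Itô isometry:
  Var( int_0^t f(s) dB_s ) = E[ (int_0^t f(s) dB_s)^2 ] = int_0^t f(s)^2 ds.
Here f(s) = 8*cos(3*s/4), so f(s)^2 = 64*cos(3*s/4)^2. Integrate:
  int_0^t (64*cos(3*s/4)^2) ds = 32*t + 64*sin(3*t/2)/3.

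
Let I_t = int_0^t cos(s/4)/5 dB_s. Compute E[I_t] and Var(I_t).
E[I_t] = 0; Var(I_t) = t/50 + sin(t/2)/25

The Itô integral of a deterministic integrand f(s) has mean 0 because each increment f(s) * (B_{s+ds} - B_s) has mean 0. By the Itô isometry:
  Var( int_0^t f(s) dB_s ) = E[ (int_0^t f(s) dB_s)^2 ] = int_0^t f(s)^2 ds.
Here f(s) = cos(s/4)/5, so f(s)^2 = cos(s/4)^2/25. Integrate:
  int_0^t (cos(s/4)^2/25) ds = t/50 + sin(t/2)/25.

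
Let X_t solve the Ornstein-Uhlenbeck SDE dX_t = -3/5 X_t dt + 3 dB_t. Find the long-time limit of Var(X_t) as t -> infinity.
lim Var(X_t) = 15/2

The OU SDE dX = -theta X dt + sigma dB admits the integrating factor exp(theta t): d(exp(theta t) X_t) = sigma exp(theta t) dB_t. Integrating from 0 to t gives X_t = x_0 * exp(-theta t) + sigma * int_0^t exp(-theta (t-s)) dB_s for any initial x_0. The Itô integral has variance (by the Itô isometry) sigma^2 * int_0^t exp(-2 theta (t - s)) ds = sigma^2 * (1 - exp(-2 theta t)) / (2 theta), independent of x_0.
With theta = 3/5, sigma = 3:
  Var(X_t) = (3)^2 * (1 - exp(-2*3/5 t)) / (2 * 3/5) = 15/2 - 15*exp(-6*t/5)/2.
As t -> infinity, exp(-2*3/5 t) -> 0, so the stationary variance is sigma^2 / (2 theta) = 15/2.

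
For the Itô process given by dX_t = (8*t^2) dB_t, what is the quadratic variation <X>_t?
<X>_t = 64*t^5/5

For an Itô process dX_t = a(t) dt + b(t) dB_t, the quadratic variation is <X>_t = int_0^t b(s)^2 ds (the drift term does not contribute). Here b(s) = 8*s^2, so
  b(s)^2 = 64*s^4.
Integrating from 0 to t:
  <X>_t = int_0^t (64*s^4) ds = 64*t^5/5.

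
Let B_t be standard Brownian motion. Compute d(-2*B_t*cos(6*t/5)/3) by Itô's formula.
d(-2*B_t*cos(6*t/5)/3) = (4*B_t*sin(6*t/5)/5) dt + (-2*cos(6*t/5)/3) dB_t

Itô's formula for f(t, x): d f(t, B_t) = (f_t + (1/2) f_xx) dt + f_x dB_t. Compute partials of f(t, x) = -2*x*cos(6*t/5)/3:
  f_t(t,x)  = 4*x*sin(6*t/5)/5
  f_x(t,x)  = -2*cos(6*t/5)/3
  f_xx(t,x) = 0
Assemble drift = f_t + (1/2) f_xx = 4*x*sin(6*t/5)/5 and diffusion = f_x = -2*cos(6*t/5)/3. Substituting x = B_t:
  d(-2*B_t*cos(6*t/5)/3) = (4*B_t*sin(6*t/5)/5) dt + (-2*cos(6*t/5)/3) dB_t.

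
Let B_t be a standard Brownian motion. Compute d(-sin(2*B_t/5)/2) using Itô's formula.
d(-sin(2*B_t/5)/2) = (sin(2*B_t/5)/25) dt + (-cos(2*B_t/5)/5) dB_t

Itô's formula for f(B_t) gives d f(B_t) = f'(B_t) dB_t + (1/2) f''(B_t) dt. Compute derivatives of f(x) = -sin(2*x/5)/2:
  f'(x)  = -cos(2*x/5)/5
  f''(x) = 2*sin(2*x/5)/25
Substitute x = B_t and multiply the f'' term by 1/2:
  drift     = (1/2) * (2*sin(2*x/5)/25) evaluated at B_t = sin(2*B_t/5)/25
  diffusion = (-cos(2*x/5)/5) evaluated at B_t = -cos(2*B_t/5)/5
Therefore d(-sin(2*B_t/5)/2) = (sin(2*B_t/5)/25) dt + (-cos(2*B_t/5)/5) dB_t.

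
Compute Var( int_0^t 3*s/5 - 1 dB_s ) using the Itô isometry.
Var = t*(3*t^2 - 15*t + 25)/25

The Itô integral of a deterministic integrand f(s) has mean 0 because each increment f(s) * (B_{s+ds} - B_s) has mean 0. By the Itô isometry:
  Var( int_0^t f(s) dB_s ) = E[ (int_0^t f(s) dB_s)^2 ] = int_0^t f(s)^2 ds.
Here f(s) = 3*s/5 - 1, so f(s)^2 = (3*s - 5)^2/25. Integrate:
  int_0^t ((3*s - 5)^2/25) ds = t*(3*t^2 - 15*t + 25)/25.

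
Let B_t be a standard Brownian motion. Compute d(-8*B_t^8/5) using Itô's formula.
d(-8*B_t^8/5) = (-224*B_t^6/5) dt + (-64*B_t^7/5) dB_t

Itô's formula for f(B_t) gives d f(B_t) = f'(B_t) dB_t + (1/2) f''(B_t) dt. Compute derivatives of f(x) = -8*x^8/5:
  f'(x)  = -64*x^7/5
  f''(x) = -448*x^6/5
Substitute x = B_t and multiply the f'' term by 1/2:
  drift     = (1/2) * (-448*x^6/5) evaluated at B_t = -224*B_t^6/5
  diffusion = (-64*x^7/5) evaluated at B_t = -64*B_t^7/5
Therefore d(-8*B_t^8/5) = (-224*B_t^6/5) dt + (-64*B_t^7/5) dB_t.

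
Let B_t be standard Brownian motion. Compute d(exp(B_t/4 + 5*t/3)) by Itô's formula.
d(exp(B_t/4 + 5*t/3)) = (163*exp(B_t/4 + 5*t/3)/96) dt + (exp(B_t/4 + 5*t/3)/4) dB_t

Itô's formula for f(t, x): d f(t, B_t) = (f_t + (1/2) f_xx) dt + f_x dB_t. Compute partials of f(t, x) = exp(5*t/3 + x/4):
  f_t(t,x)  = 5*exp(5*t/3 + x/4)/3
  f_x(t,x)  = exp(5*t/3 + x/4)/4
  f_xx(t,x) = exp(5*t/3 + x/4)/16
Assemble drift = f_t + (1/2) f_xx = 163*exp(5*t/3 + x/4)/96 and diffusion = f_x = exp(5*t/3 + x/4)/4. Substituting x = B_t:
  d(exp(B_t/4 + 5*t/3)) = (163*exp(B_t/4 + 5*t/3)/96) dt + (exp(B_t/4 + 5*t/3)/4) dB_t.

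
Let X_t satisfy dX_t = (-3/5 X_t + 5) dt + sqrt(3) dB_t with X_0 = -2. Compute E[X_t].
E[X_t] = 25/3 - 31*exp(-3*t/5)/3

Taking expectations and using E[dB_t] = 0, the mean m(t) = E[X_t] satisfies the ODE m'(t) = a m(t) + b with m(0) = x_0. With a = -3/5, b = 5, x_0 = -2, the solution is
  m(t) = x_0 * exp(a t) + (b/a) * (exp(a t) - 1)
       = (-2) * exp((-3/5) t) + (5/(-3/5)) * (exp((-3/5) t) - 1)
       = 25/3 - 31*exp(-3*t/5)/3.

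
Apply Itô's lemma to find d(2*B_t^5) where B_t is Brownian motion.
d(2*B_t^5) = (20*B_t^3) dt + (10*B_t^4) dB_t

Itô's formula for f(B_t) gives d f(B_t) = f'(B_t) dB_t + (1/2) f''(B_t) dt. Compute derivatives of f(x) = 2*x^5:
  f'(x)  = 10*x^4
  f''(x) = 40*x^3
Substitute x = B_t and multiply the f'' term by 1/2:
  drift     = (1/2) * (40*x^3) evaluated at B_t = 20*B_t^3
  diffusion = (10*x^4) evaluated at B_t = 10*B_t^4
Therefore d(2*B_t^5) = (20*B_t^3) dt + (10*B_t^4) dB_t.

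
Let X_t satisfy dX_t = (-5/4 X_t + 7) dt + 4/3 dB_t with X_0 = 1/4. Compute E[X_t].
E[X_t] = 28/5 - 107*exp(-5*t/4)/20

Taking expectations and using E[dB_t] = 0, the mean m(t) = E[X_t] satisfies the ODE m'(t) = a m(t) + b with m(0) = x_0. With a = -5/4, b = 7, x_0 = 1/4, the solution is
  m(t) = x_0 * exp(a t) + (b/a) * (exp(a t) - 1)
       = (1/4) * exp((-5/4) t) + (7/(-5/4)) * (exp((-5/4) t) - 1)
       = 28/5 - 107*exp(-5*t/4)/20.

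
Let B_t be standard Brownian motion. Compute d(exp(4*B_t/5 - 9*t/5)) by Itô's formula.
d(exp(4*B_t/5 - 9*t/5)) = (-37*exp(4*B_t/5 - 9*t/5)/25) dt + (4*exp(4*B_t/5 - 9*t/5)/5) dB_t

Itô's formula for f(t, x): d f(t, B_t) = (f_t + (1/2) f_xx) dt + f_x dB_t. Compute partials of f(t, x) = exp(-9*t/5 + 4*x/5):
  f_t(t,x)  = -9*exp(-9*t/5 + 4*x/5)/5
  f_x(t,x)  = 4*exp(-9*t/5 + 4*x/5)/5
  f_xx(t,x) = 16*exp(-9*t/5 + 4*x/5)/25
Assemble drift = f_t + (1/2) f_xx = -37*exp(-9*t/5 + 4*x/5)/25 and diffusion = f_x = 4*exp(-9*t/5 + 4*x/5)/5. Substituting x = B_t:
  d(exp(4*B_t/5 - 9*t/5)) = (-37*exp(4*B_t/5 - 9*t/5)/25) dt + (4*exp(4*B_t/5 - 9*t/5)/5) dB_t.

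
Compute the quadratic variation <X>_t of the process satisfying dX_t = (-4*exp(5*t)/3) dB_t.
<X>_t = 8*exp(10*t)/45 - 8/45

For an Itô process dX_t = a(t) dt + b(t) dB_t, the quadratic variation is <X>_t = int_0^t b(s)^2 ds (the drift term does not contribute). Here b(s) = -4*exp(5*s)/3, so
  b(s)^2 = 16*exp(10*s)/9.
Integrating from 0 to t:
  <X>_t = int_0^t (16*exp(10*s)/9) ds = 8*exp(10*t)/45 - 8/45.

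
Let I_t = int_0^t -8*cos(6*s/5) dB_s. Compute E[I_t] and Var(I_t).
E[I_t] = 0; Var(I_t) = 32*t + 40*sin(12*t/5)/3

The Itô integral of a deterministic integrand f(s) has mean 0 because each increment f(s) * (B_{s+ds} - B_s) has mean 0. By the Itô isometry:
  Var( int_0^t f(s) dB_s ) = E[ (int_0^t f(s) dB_s)^2 ] = int_0^t f(s)^2 ds.
Here f(s) = -8*cos(6*s/5), so f(s)^2 = 64*cos(6*s/5)^2. Integrate:
  int_0^t (64*cos(6*s/5)^2) ds = 32*t + 40*sin(12*t/5)/3.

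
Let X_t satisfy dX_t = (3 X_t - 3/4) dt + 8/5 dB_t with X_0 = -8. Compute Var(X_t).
Var(X_t) = 32*exp(6*t)/75 - 32/75

The variance V(t) = Var(X_t) satisfies V'(t) = 2 a V(t) + c^2 with V(0) = 0 (drift coefficient is linear in X, diffusion is constant). With a = 3, c = 8/5, the solution is
  V(t) = (c^2 / (2 a)) * (exp(2 a t) - 1)
       = ((8/5)^2 / (2*3)) * (exp(6 t) - 1)
       = 32*exp(6*t)/75 - 32/75.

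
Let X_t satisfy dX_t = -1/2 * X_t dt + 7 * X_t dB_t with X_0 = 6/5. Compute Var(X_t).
Var(X_t) = (36*exp(49*t) - 36)*exp(-t)/25

For GBM dX = mu X dt + sigma X dB with X_0 = x_0, apply Itô to Y = log X: dY = (mu - sigma^2/2) dt + sigma dB, so Y_t = log(x_0) + (mu - sigma^2/2) t + sigma B_t and hence X_t = x_0 * exp((mu - sigma^2/2) t + sigma B_t).
With mu = -1/2, sigma = 7, x_0 = 6/5, this gives:
  X_t = 6/5 * exp((-25) * t + (7) * B_t).
Since sigma*B_t ~ Normal(0, sigma^2 t), E[exp(sigma*B_t)] = exp(sigma^2 t / 2); so E[X_t] = x_0 * exp((mu - sigma^2/2) t) * exp(sigma^2 t / 2) = x_0 * exp(mu t) = 6*exp(-t/2)/5.
Var(X_t) = E[X_t^2] - (E[X_t])^2 = x_0^2 * exp(2 mu t) * (exp(sigma^2 t) - 1) = (36*exp(49*t) - 36)*exp(-t)/25.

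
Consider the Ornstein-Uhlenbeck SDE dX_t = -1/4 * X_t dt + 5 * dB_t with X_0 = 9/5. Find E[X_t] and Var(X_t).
E[X_t] = 9*exp(-t/4)/5; Var(X_t) = 50 - 50*exp(-t/2)

The OU SDE dX = -theta X dt + sigma dB admits the integrating factor exp(theta t): d(exp(theta t) X_t) = sigma exp(theta t) dB_t. Integrating from 0 to t:
  X_t = x_0 * exp(-theta t) + sigma * int_0^t exp(-theta (t-s)) dB_s.
The Itô integral has mean 0 and (by the Itô isometry) variance sigma^2 * int_0^t exp(-2 theta (t - s)) ds = sigma^2 * (1 - exp(-2 theta t)) / (2 theta).
With theta = 1/4, sigma = 5, x_0 = 9/5:
  E[X_t] = 9/5 * exp(-1/4 t) = 9*exp(-t/4)/5
  Var(X_t) = (5)^2 * (1 - exp(-2*1/4 t)) / (2 * 1/4) = 50 - 50*exp(-t/2).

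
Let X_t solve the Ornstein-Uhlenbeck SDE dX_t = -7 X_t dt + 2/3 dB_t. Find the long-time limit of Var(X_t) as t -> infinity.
lim Var(X_t) = 2/63

The OU SDE dX = -theta X dt + sigma dB admits the integrating factor exp(theta t): d(exp(theta t) X_t) = sigma exp(theta t) dB_t. Integrating from 0 to t gives X_t = x_0 * exp(-theta t) + sigma * int_0^t exp(-theta (t-s)) dB_s for any initial x_0. The Itô integral has variance (by the Itô isometry) sigma^2 * int_0^t exp(-2 theta (t - s)) ds = sigma^2 * (1 - exp(-2 theta t)) / (2 theta), independent of x_0.
With theta = 7, sigma = 2/3:
  Var(X_t) = (2/3)^2 * (1 - exp(-2*7 t)) / (2 * 7) = 2/63 - 2*exp(-14*t)/63.
As t -> infinity, exp(-2*7 t) -> 0, so the stationary variance is sigma^2 / (2 theta) = 2/63.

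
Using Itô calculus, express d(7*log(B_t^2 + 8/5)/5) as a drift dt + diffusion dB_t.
d(7*log(B_t^2 + 8/5)/5) = (7*(8 - 5*B_t^2)/(5*B_t^2 + 8)^2) dt + (14*B_t/(5*B_t^2 + 8)) dB_t

Itô's formula for f(B_t) gives d f(B_t) = f'(B_t) dB_t + (1/2) f''(B_t) dt. Compute derivatives of f(x) = 7*log(x^2 + 8/5)/5:
  f'(x)  = 14*x/(5*x^2 + 8)
  f''(x) = 14*(8 - 5*x^2)/(5*x^2 + 8)^2
Substitute x = B_t and multiply the f'' term by 1/2:
  drift     = (1/2) * (14*(8 - 5*x^2)/(5*x^2 + 8)^2) evaluated at B_t = 7*(8 - 5*B_t^2)/(5*B_t^2 + 8)^2
  diffusion = (14*x/(5*x^2 + 8)) evaluated at B_t = 14*B_t/(5*B_t^2 + 8)
Therefore d(7*log(B_t^2 + 8/5)/5) = (7*(8 - 5*B_t^2)/(5*B_t^2 + 8)^2) dt + (14*B_t/(5*B_t^2 + 8)) dB_t.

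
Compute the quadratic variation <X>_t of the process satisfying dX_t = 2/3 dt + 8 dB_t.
<X>_t = 64*t

For an Itô process dX_t = a(t) dt + b(t) dB_t, the quadratic variation is <X>_t = int_0^t b(s)^2 ds (the drift term does not contribute). Here b(s) = 8, so
  b(s)^2 = 64.
Integrating from 0 to t:
  <X>_t = int_0^t (64) ds = 64*t.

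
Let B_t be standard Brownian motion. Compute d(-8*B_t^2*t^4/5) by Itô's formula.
d(-8*B_t^2*t^4/5) = (8*t^3*(-4*B_t^2 - t)/5) dt + (-16*B_t*t^4/5) dB_t

Itô's formula for f(t, x): d f(t, B_t) = (f_t + (1/2) f_xx) dt + f_x dB_t. Compute partials of f(t, x) = -8*t^4*x^2/5:
  f_t(t,x)  = -32*t^3*x^2/5
  f_x(t,x)  = -16*t^4*x/5
  f_xx(t,x) = -16*t^4/5
Assemble drift = f_t + (1/2) f_xx = 8*t^3*(-t - 4*x^2)/5 and diffusion = f_x = -16*t^4*x/5. Substituting x = B_t:
  d(-8*B_t^2*t^4/5) = (8*t^3*(-4*B_t^2 - t)/5) dt + (-16*B_t*t^4/5) dB_t.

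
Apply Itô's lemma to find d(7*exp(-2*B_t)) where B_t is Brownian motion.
d(7*exp(-2*B_t)) = (14*exp(-2*B_t)) dt + (-14*exp(-2*B_t)) dB_t

Itô's formula for f(B_t) gives d f(B_t) = f'(B_t) dB_t + (1/2) f''(B_t) dt. Compute derivatives of f(x) = 7*exp(-2*x):
  f'(x)  = -14*exp(-2*x)
  f''(x) = 28*exp(-2*x)
Substitute x = B_t and multiply the f'' term by 1/2:
  drift     = (1/2) * (28*exp(-2*x)) evaluated at B_t = 14*exp(-2*B_t)
  diffusion = (-14*exp(-2*x)) evaluated at B_t = -14*exp(-2*B_t)
Therefore d(7*exp(-2*B_t)) = (14*exp(-2*B_t)) dt + (-14*exp(-2*B_t)) dB_t.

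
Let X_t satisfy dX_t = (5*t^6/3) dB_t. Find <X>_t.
<X>_t = 25*t^13/117

For an Itô process dX_t = a(t) dt + b(t) dB_t, the quadratic variation is <X>_t = int_0^t b(s)^2 ds (the drift term does not contribute). Here b(s) = 5*s^6/3, so
  b(s)^2 = 25*s^12/9.
Integrating from 0 to t:
  <X>_t = int_0^t (25*s^12/9) ds = 25*t^13/117.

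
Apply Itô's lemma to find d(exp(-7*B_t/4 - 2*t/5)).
d(exp(-7*B_t/4 - 2*t/5)) = (181*exp(-7*B_t/4 - 2*t/5)/160) dt + (-7*exp(-7*B_t/4 - 2*t/5)/4) dB_t

Itô's formula for f(t, x): d f(t, B_t) = (f_t + (1/2) f_xx) dt + f_x dB_t. Compute partials of f(t, x) = exp(-2*t/5 - 7*x/4):
  f_t(t,x)  = -2*exp(-2*t/5 - 7*x/4)/5
  f_x(t,x)  = -7*exp(-2*t/5 - 7*x/4)/4
  f_xx(t,x) = 49*exp(-2*t/5 - 7*x/4)/16
Assemble drift = f_t + (1/2) f_xx = 181*exp(-2*t/5 - 7*x/4)/160 and diffusion = f_x = -7*exp(-2*t/5 - 7*x/4)/4. Substituting x = B_t:
  d(exp(-7*B_t/4 - 2*t/5)) = (181*exp(-7*B_t/4 - 2*t/5)/160) dt + (-7*exp(-7*B_t/4 - 2*t/5)/4) dB_t.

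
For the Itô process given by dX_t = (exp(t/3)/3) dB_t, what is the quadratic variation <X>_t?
<X>_t = exp(2*t/3)/6 - 1/6

For an Itô process dX_t = a(t) dt + b(t) dB_t, the quadratic variation is <X>_t = int_0^t b(s)^2 ds (the drift term does not contribute). Here b(s) = exp(s/3)/3, so
  b(s)^2 = exp(2*s/3)/9.
Integrating from 0 to t:
  <X>_t = int_0^t (exp(2*s/3)/9) ds = exp(2*t/3)/6 - 1/6.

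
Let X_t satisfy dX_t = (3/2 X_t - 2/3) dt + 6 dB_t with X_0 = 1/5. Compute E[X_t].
E[X_t] = 4/9 - 11*exp(3*t/2)/45

Taking expectations and using E[dB_t] = 0, the mean m(t) = E[X_t] satisfies the ODE m'(t) = a m(t) + b with m(0) = x_0. With a = 3/2, b = -2/3, x_0 = 1/5, the solution is
  m(t) = x_0 * exp(a t) + (b/a) * (exp(a t) - 1)
       = (1/5) * exp((3/2) t) + ((-2/3)/(3/2)) * (exp((3/2) t) - 1)
       = 4/9 - 11*exp(3*t/2)/45.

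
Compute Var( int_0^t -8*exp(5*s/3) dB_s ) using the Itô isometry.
Var = 96*exp(10*t/3)/5 - 96/5

The Itô integral of a deterministic integrand f(s) has mean 0 because each increment f(s) * (B_{s+ds} - B_s) has mean 0. By the Itô isometry:
  Var( int_0^t f(s) dB_s ) = E[ (int_0^t f(s) dB_s)^2 ] = int_0^t f(s)^2 ds.
Here f(s) = -8*exp(5*s/3), so f(s)^2 = 64*exp(10*s/3). Integrate:
  int_0^t (64*exp(10*s/3)) ds = 96*exp(10*t/3)/5 - 96/5.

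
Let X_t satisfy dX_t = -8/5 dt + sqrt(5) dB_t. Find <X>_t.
<X>_t = 5*t

For an Itô process dX_t = a(t) dt + b(t) dB_t, the quadratic variation is <X>_t = int_0^t b(s)^2 ds (the drift term does not contribute). Here b(s) = sqrt(5), so
  b(s)^2 = 5.
Integrating from 0 to t:
  <X>_t = int_0^t (5) ds = 5*t.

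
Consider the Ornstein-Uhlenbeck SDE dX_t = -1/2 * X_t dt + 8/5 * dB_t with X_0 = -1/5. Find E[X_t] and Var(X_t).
E[X_t] = -exp(-t/2)/5; Var(X_t) = 64/25 - 64*exp(-t)/25

The OU SDE dX = -theta X dt + sigma dB admits the integrating factor exp(theta t): d(exp(theta t) X_t) = sigma exp(theta t) dB_t. Integrating from 0 to t:
  X_t = x_0 * exp(-theta t) + sigma * int_0^t exp(-theta (t-s)) dB_s.
The Itô integral has mean 0 and (by the Itô isometry) variance sigma^2 * int_0^t exp(-2 theta (t - s)) ds = sigma^2 * (1 - exp(-2 theta t)) / (2 theta).
With theta = 1/2, sigma = 8/5, x_0 = -1/5:
  E[X_t] = -1/5 * exp(-1/2 t) = -exp(-t/2)/5
  Var(X_t) = (8/5)^2 * (1 - exp(-2*1/2 t)) / (2 * 1/2) = 64/25 - 64*exp(-t)/25.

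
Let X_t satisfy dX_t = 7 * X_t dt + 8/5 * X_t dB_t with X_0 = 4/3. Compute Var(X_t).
Var(X_t) = 16*(exp(64*t/25) - 1)*exp(14*t)/9

For GBM dX = mu X dt + sigma X dB with X_0 = x_0, apply Itô to Y = log X: dY = (mu - sigma^2/2) dt + sigma dB, so Y_t = log(x_0) + (mu - sigma^2/2) t + sigma B_t and hence X_t = x_0 * exp((mu - sigma^2/2) t + sigma B_t).
With mu = 7, sigma = 8/5, x_0 = 4/3, this gives:
  X_t = 4/3 * exp((143/25) * t + (8/5) * B_t).
Since sigma*B_t ~ Normal(0, sigma^2 t), E[exp(sigma*B_t)] = exp(sigma^2 t / 2); so E[X_t] = x_0 * exp((mu - sigma^2/2) t) * exp(sigma^2 t / 2) = x_0 * exp(mu t) = 4*exp(7*t)/3.
Var(X_t) = E[X_t^2] - (E[X_t])^2 = x_0^2 * exp(2 mu t) * (exp(sigma^2 t) - 1) = 16*(exp(64*t/25) - 1)*exp(14*t)/9.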